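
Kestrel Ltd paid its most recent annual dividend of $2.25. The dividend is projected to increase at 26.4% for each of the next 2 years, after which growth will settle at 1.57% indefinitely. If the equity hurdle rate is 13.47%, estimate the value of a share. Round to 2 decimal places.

$29.13

Two-stage DDM. Project D₁…D_2 at 0.264, terminal growth 0.0157, discount at r = 0.1347.
D_1 = 2.8440
D_2 = 3.5948
Terminal value at t=2: TV = D_3/(r−g) = 3.6513/(0.1347−0.0157) = 30.6828
P₀ = 2.8440/(1+0.1347)^1 + 3.5948/(1+0.1347)^2 + 30.6828/(1+0.1347)^2 = 29.1289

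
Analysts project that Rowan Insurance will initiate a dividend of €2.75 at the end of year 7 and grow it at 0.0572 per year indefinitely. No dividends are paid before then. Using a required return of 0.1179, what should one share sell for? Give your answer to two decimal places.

€23.21

Deferred-dividend DDM. At t=6 the remaining stream is a growing perpetuity with first payment D_7 = 2.75.
V_6 = D_7/(r−g) = 2.75/(0.1179−0.0572) = 45.3048
P₀ = V_6/(1+r)^6 = 45.3048/(1+0.1179)^6 = 23.2127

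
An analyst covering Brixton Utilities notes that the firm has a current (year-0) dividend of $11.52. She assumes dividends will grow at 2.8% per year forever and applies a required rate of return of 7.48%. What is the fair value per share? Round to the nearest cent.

Gordon growth model: P₀ = D₁/(r − g). D₁ = 11.52 × (1 + 0.028) = 11.8426.
P₀ = 11.8426 / (0.0748 − 0.028) = 11.8426 / 0.0468 = 253.0462

$253.05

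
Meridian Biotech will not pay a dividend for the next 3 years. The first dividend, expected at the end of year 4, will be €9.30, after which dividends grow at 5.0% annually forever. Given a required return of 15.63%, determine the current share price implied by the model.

€56.59

Deferred-dividend DDM. At t=3 the remaining stream is a growing perpetuity with first payment D_4 = 9.30.
V_3 = D_4/(r−g) = 9.30/(0.1563−0.05) = 87.4882
P₀ = V_3/(1+r)^3 = 87.4882/(1+0.1563)^3 = 56.5898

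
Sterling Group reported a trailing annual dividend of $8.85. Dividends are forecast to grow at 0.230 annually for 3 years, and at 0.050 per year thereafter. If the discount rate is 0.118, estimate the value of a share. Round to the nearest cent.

$214.21

Two-stage DDM. Project D₁…D_3 at 0.23, terminal growth 0.05, discount at r = 0.118.
D_1 = 10.8855
D_2 = 13.3892
D_3 = 16.4687
Terminal value at t=3: TV = D_4/(r−g) = 17.2921/(0.118−0.05) = 254.2957
P₀ = 10.8855/(1+0.118)^1 + 13.3892/(1+0.118)^2 + 16.4687/(1+0.118)^3 + 254.2957/(1+0.118)^3 = 214.2094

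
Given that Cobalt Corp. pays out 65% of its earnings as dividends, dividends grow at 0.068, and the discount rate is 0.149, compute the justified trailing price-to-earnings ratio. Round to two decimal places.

8.57

Justified trailing P/E = b(1+g)/(r−g) = 0.65×(1+0.068)/(0.149−0.068) = 8.5704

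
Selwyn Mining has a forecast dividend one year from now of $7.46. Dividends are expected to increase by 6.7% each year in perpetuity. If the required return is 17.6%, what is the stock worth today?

$68.44

Gordon growth model: P₀ = D₁/(r − g), with D₁ = 7.46 given directly.
P₀ = 7.4600 / (0.176 − 0.067) = 7.4600 / 0.109 = 68.4404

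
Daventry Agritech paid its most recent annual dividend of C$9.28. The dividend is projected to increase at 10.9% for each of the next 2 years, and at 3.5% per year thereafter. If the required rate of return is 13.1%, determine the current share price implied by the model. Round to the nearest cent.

C$114.22

Two-stage DDM. Project D₁…D_2 at 0.109, terminal growth 0.035, discount at r = 0.131.
D_1 = 10.2915
D_2 = 11.4133
Terminal value at t=2: TV = D_3/(r−g) = 11.8128/(0.131−0.035) = 123.0496
P₀ = 10.2915/(1+0.131)^1 + 11.4133/(1+0.131)^2 + 123.0496/(1+0.131)^2 = 114.2175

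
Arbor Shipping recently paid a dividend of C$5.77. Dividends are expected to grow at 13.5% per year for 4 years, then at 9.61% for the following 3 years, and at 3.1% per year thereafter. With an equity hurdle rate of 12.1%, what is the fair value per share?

Three-stage DDM. Project D₁…D_7; terminal Gordon value at t=7 with g = 0.031; discount at r = 0.121.
D_1 = 6.5489
D_2 = 7.4331
D_3 = 8.4365
D_4 = 9.5755
D_5 = 10.4957
D_6 = 11.5043
D_7 = 12.6098
TV_7 = 13.0008/(0.121−0.031) = 144.4528
P₀ = Σ Dₜ/(1+r)ᵗ + TV_7/(1+r)^7 = 106.1407

C$106.14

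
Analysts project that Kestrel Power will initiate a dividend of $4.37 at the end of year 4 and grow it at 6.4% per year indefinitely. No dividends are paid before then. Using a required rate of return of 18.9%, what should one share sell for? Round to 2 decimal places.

$20.80

Deferred-dividend DDM. At t=3 the remaining stream is a growing perpetuity with first payment D_4 = 4.37.
V_3 = D_4/(r−g) = 4.37/(0.189−0.064) = 34.9600
P₀ = V_3/(1+r)^3 = 34.9600/(1+0.189)^3 = 20.7982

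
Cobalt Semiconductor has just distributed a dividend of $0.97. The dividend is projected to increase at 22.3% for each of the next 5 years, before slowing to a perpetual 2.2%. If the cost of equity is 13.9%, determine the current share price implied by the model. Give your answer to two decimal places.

$18.13

Two-stage DDM. Project D₁…D_5 at 0.223, terminal growth 0.022, discount at r = 0.139.
D_1 = 1.1863
D_2 = 1.4509
D_3 = 1.7744
D_4 = 2.1701
D_5 = 2.6540
Terminal value at t=5: TV = D_6/(r−g) = 2.7124/(0.139−0.022) = 23.1830
P₀ = 1.1863/(1+0.139)^1 + 1.4509/(1+0.139)^2 + 1.7744/(1+0.139)^3 + 2.1701/(1+0.139)^4 + 2.6540/(1+0.139)^5 + 23.1830/(1+0.139)^5 = 18.1280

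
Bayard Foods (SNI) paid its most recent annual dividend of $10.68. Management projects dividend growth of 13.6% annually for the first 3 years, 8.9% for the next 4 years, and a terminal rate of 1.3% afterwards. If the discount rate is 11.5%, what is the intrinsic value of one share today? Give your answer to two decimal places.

$177.94

Three-stage DDM. Project D₁…D_7; terminal Gordon value at t=7 with g = 0.013; discount at r = 0.115.
D_1 = 12.1325
D_2 = 13.7825
D_3 = 15.6569
D_4 = 17.0504
D_5 = 18.5679
D_6 = 20.2204
D_7 = 22.0200
TV_7 = 22.3063/(0.115−0.013) = 218.6891
P₀ = Σ Dₜ/(1+r)ᵗ + TV_7/(1+r)^7 = 177.9397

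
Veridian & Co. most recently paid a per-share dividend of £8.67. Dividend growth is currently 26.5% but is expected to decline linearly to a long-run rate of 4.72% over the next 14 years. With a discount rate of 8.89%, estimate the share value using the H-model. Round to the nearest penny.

H-model: P₀ = D₀[(1+g_L) + H(g_S−g_L)]/(r−g_L), with H = 14/2 = 7.
P₀ = 8.67 × [(1+0.0472) + 7×(0.265−0.0472)] / (0.0889−0.0472)
   = 8.67 × 2.5718 / 0.0417 = 534.7124

£534.71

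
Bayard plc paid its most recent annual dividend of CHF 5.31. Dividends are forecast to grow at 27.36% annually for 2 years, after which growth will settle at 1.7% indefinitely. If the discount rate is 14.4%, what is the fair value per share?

Two-stage DDM. Project D₁…D_2 at 0.2736, terminal growth 0.017, discount at r = 0.144.
D_1 = 6.7628
D_2 = 8.6131
Terminal value at t=2: TV = D_3/(r−g) = 8.7595/(0.144−0.017) = 68.9728
P₀ = 6.7628/(1+0.144)^1 + 8.6131/(1+0.144)^2 + 68.9728/(1+0.144)^2 = 65.1946

CHF 65.19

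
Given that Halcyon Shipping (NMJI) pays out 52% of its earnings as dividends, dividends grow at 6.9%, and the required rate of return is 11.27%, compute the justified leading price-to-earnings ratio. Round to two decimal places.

Justified leading P/E = b/(r−g) = 0.52/(0.1127−0.069) = 11.8993

11.90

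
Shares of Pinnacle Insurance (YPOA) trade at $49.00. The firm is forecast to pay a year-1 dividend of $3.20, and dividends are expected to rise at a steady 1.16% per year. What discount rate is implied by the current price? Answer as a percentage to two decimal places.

7.69%

Rearranging the constant-growth DDM: r = D₁/P₀ + g.
r = 3.2000 / 49.00 + 0.0116 = 0.06531 + 0.0116 = 0.07691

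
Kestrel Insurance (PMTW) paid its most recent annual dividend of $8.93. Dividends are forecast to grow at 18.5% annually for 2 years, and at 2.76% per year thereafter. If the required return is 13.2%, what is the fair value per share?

Two-stage DDM. Project D₁…D_2 at 0.185, terminal growth 0.0276, discount at r = 0.132.
D_1 = 10.5821
D_2 = 12.5397
Terminal value at t=2: TV = D_3/(r−g) = 12.8858/(0.132−0.0276) = 123.4274
P₀ = 10.5821/(1+0.132)^1 + 12.5397/(1+0.132)^2 + 123.4274/(1+0.132)^2 = 115.4544

$115.45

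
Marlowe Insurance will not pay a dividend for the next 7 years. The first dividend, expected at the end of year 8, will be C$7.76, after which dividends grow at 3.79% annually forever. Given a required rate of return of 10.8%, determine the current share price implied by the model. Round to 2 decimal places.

Deferred-dividend DDM. At t=7 the remaining stream is a growing perpetuity with first payment D_8 = 7.76.
V_7 = D_8/(r−g) = 7.76/(0.108−0.0379) = 110.6990
P₀ = V_7/(1+r)^7 = 110.6990/(1+0.108)^7 = 53.9965

C$54.00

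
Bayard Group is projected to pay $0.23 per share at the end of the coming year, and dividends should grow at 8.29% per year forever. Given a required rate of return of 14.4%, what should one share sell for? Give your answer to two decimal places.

Gordon growth model: P₀ = D₁/(r − g), with D₁ = 0.23 given directly.
P₀ = 0.2300 / (0.144 − 0.0829) = 0.2300 / 0.0611 = 3.7643

$3.76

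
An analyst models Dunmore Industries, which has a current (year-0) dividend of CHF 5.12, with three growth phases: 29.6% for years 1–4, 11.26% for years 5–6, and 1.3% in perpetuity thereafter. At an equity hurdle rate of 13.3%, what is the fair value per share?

Three-stage DDM. Project D₁…D_6; terminal Gordon value at t=6 with g = 0.013; discount at r = 0.133.
D_1 = 6.6355
D_2 = 8.5996
D_3 = 11.1451
D_4 = 14.4441
D_5 = 16.0705
D_6 = 17.8800
TV_6 = 18.1125/(0.133−0.013) = 150.9372
P₀ = Σ Dₜ/(1+r)ᵗ + TV_6/(1+r)^6 = 117.3979

CHF 117.40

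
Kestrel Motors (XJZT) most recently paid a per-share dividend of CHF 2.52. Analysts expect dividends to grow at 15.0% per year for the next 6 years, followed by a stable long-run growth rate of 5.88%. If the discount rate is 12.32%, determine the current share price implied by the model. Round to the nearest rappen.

CHF 64.16

Two-stage DDM. Project D₁…D_6 at 0.15, terminal growth 0.0588, discount at r = 0.1232.
D_1 = 2.8980
D_2 = 3.3327
D_3 = 3.8326
D_4 = 4.4075
D_5 = 5.0686
D_6 = 5.8289
Terminal value at t=6: TV = D_7/(r−g) = 6.1717/(0.1232−0.0588) = 95.8331
P₀ = 2.8980/(1+0.1232)^1 + 3.3327/(1+0.1232)^2 + 3.8326/(1+0.1232)^3 + 4.4075/(1+0.1232)^4 + 5.0686/(1+0.1232)^5 + 5.8289/(1+0.1232)^6 + 95.8331/(1+0.1232)^6 = 64.1621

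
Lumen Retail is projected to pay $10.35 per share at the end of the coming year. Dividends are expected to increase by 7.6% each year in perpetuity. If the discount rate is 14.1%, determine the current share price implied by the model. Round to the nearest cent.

Gordon growth model: P₀ = D₁/(r − g), with D₁ = 10.35 given directly.
P₀ = 10.3500 / (0.141 − 0.076) = 10.3500 / 0.065 = 159.2308

$159.23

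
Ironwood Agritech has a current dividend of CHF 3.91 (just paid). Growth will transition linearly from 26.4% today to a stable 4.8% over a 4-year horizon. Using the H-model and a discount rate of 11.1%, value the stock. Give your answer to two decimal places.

CHF 91.85

H-model: P₀ = D₀[(1+g_L) + H(g_S−g_L)]/(r−g_L), with H = 4/2 = 2.
P₀ = 3.91 × [(1+0.048) + 2×(0.264−0.048)] / (0.111−0.048)
   = 3.91 × 1.4800 / 0.063 = 91.8540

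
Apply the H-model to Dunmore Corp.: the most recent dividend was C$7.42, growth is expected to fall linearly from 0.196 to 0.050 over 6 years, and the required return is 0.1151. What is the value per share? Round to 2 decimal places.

H-model: P₀ = D₀[(1+g_L) + H(g_S−g_L)]/(r−g_L), with H = 6/2 = 3.
P₀ = 7.42 × [(1+0.05) + 3×(0.196−0.05)] / (0.1151−0.05)
   = 7.42 × 1.4880 / 0.0651 = 169.6000

C$169.60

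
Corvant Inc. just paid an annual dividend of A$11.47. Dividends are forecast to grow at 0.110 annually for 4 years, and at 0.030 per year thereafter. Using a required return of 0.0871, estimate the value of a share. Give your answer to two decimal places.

A$273.24

Two-stage DDM. Project D₁…D_4 at 0.11, terminal growth 0.03, discount at r = 0.0871.
D_1 = 12.7317
D_2 = 14.1322
D_3 = 15.6867
D_4 = 17.4123
Terminal value at t=4: TV = D_5/(r−g) = 17.9346/(0.0871−0.03) = 314.0917
P₀ = 12.7317/(1+0.0871)^1 + 14.1322/(1+0.0871)^2 + 15.6867/(1+0.0871)^3 + 17.4123/(1+0.0871)^4 + 314.0917/(1+0.0871)^4 = 273.2419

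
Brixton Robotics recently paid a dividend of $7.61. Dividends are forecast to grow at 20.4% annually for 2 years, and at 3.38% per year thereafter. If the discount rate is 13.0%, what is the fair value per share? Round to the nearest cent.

Two-stage DDM. Project D₁…D_2 at 0.204, terminal growth 0.0338, discount at r = 0.13.
D_1 = 9.1624
D_2 = 11.0316
Terminal value at t=2: TV = D_3/(r−g) = 11.4044/(0.13−0.0338) = 118.5493
P₀ = 9.1624/(1+0.13)^1 + 11.0316/(1+0.13)^2 + 118.5493/(1+0.13)^2 = 109.5892

$109.59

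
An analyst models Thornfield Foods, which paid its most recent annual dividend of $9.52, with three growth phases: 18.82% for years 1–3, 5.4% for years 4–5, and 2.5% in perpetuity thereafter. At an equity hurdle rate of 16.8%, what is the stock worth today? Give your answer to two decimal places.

Three-stage DDM. Project D₁…D_5; terminal Gordon value at t=5 with g = 0.025; discount at r = 0.168.
D_1 = 11.3117
D_2 = 13.4405
D_3 = 15.9700
D_4 = 16.8324
D_5 = 17.7414
TV_5 = 18.1849/(0.168−0.025) = 127.1671
P₀ = Σ Dₜ/(1+r)ᵗ + TV_5/(1+r)^5 = 105.2658

$105.27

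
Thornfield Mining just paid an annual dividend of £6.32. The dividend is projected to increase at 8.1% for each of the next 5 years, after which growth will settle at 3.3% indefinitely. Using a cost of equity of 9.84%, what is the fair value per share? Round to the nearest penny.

£122.29

Two-stage DDM. Project D₁…D_5 at 0.081, terminal growth 0.033, discount at r = 0.0984.
D_1 = 6.8319
D_2 = 7.3853
D_3 = 7.9835
D_4 = 8.6302
D_5 = 9.3292
Terminal value at t=5: TV = D_6/(r−g) = 9.6371/(0.0984−0.033) = 147.3561
P₀ = 6.8319/(1+0.0984)^1 + 7.3853/(1+0.0984)^2 + 7.9835/(1+0.0984)^3 + 8.6302/(1+0.0984)^4 + 9.3292/(1+0.0984)^5 + 147.3561/(1+0.0984)^5 = 122.2945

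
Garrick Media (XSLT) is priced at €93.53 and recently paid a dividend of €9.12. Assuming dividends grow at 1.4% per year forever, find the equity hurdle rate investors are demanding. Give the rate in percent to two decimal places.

Rearranging the constant-growth DDM: r = D₁/P₀ + g.
D₁ = 9.12 × (1 + 0.014) = 9.2477.
r = 9.2477 / 93.53 + 0.014 = 0.09887 + 0.014 = 0.11287

11.29%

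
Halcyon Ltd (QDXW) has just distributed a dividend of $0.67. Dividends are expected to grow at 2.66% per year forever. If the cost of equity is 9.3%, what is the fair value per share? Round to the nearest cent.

Gordon growth model: P₀ = D₁/(r − g). D₁ = 0.67 × (1 + 0.0266) = 0.6878.
P₀ = 0.6878 / (0.093 − 0.0266) = 0.6878 / 0.0664 = 10.3588

$10.36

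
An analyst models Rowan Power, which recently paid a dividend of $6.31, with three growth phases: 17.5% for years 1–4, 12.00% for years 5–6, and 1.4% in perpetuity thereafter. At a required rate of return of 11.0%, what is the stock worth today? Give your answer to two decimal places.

$130.42

Three-stage DDM. Project D₁…D_6; terminal Gordon value at t=6 with g = 0.014; discount at r = 0.11.
D_1 = 7.4143
D_2 = 8.7117
D_3 = 10.2363
D_4 = 12.0277
D_5 = 13.4710
D_6 = 15.0875
TV_6 = 15.2987/(0.11−0.014) = 159.3616
P₀ = Σ Dₜ/(1+r)ᵗ + TV_6/(1+r)^6 = 130.4198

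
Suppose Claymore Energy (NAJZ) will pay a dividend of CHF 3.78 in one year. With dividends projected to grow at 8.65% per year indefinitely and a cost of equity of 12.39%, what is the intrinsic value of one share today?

Gordon growth model: P₀ = D₁/(r − g), with D₁ = 3.78 given directly.
P₀ = 3.7800 / (0.1239 − 0.0865) = 3.7800 / 0.0374 = 101.0695

CHF 101.07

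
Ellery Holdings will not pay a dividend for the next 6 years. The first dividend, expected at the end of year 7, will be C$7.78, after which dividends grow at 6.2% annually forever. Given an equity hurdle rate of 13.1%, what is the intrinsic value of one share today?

C$53.87

Deferred-dividend DDM. At t=6 the remaining stream is a growing perpetuity with first payment D_7 = 7.78.
V_6 = D_7/(r−g) = 7.78/(0.131−0.062) = 112.7536
P₀ = V_6/(1+r)^6 = 112.7536/(1+0.131)^6 = 53.8710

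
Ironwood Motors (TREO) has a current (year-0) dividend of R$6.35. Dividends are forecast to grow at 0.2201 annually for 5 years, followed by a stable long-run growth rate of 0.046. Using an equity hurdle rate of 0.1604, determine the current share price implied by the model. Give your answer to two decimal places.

R$111.61

Two-stage DDM. Project D₁…D_5 at 0.2201, terminal growth 0.046, discount at r = 0.1604.
D_1 = 7.7476
D_2 = 9.4529
D_3 = 11.5335
D_4 = 14.0720
D_5 = 17.1692
Terminal value at t=5: TV = D_6/(r−g) = 17.9590/(0.1604−0.046) = 156.9844
P₀ = 7.7476/(1+0.1604)^1 + 9.4529/(1+0.1604)^2 + 11.5335/(1+0.1604)^3 + 14.0720/(1+0.1604)^4 + 17.1692/(1+0.1604)^5 + 156.9844/(1+0.1604)^5 = 111.6134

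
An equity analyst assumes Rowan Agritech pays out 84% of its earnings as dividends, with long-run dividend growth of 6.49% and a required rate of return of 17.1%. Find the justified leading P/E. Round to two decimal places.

Justified leading P/E = b/(r−g) = 0.84/(0.171−0.0649) = 7.9171

7.92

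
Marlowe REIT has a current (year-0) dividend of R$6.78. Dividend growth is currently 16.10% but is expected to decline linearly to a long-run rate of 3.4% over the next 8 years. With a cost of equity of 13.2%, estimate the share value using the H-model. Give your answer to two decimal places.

R$106.68

H-model: P₀ = D₀[(1+g_L) + H(g_S−g_L)]/(r−g_L), with H = 8/2 = 4.
P₀ = 6.78 × [(1+0.034) + 4×(0.161−0.034)] / (0.132−0.034)
   = 6.78 × 1.5420 / 0.098 = 106.6812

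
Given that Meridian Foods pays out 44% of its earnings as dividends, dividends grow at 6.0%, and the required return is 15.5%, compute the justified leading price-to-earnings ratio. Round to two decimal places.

Justified leading P/E = b/(r−g) = 0.44/(0.155−0.06) = 4.6316

4.63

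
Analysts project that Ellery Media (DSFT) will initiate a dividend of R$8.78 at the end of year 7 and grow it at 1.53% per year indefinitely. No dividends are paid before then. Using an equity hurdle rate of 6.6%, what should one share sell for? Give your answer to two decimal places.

R$118.02

Deferred-dividend DDM. At t=6 the remaining stream is a growing perpetuity with first payment D_7 = 8.78.
V_6 = D_7/(r−g) = 8.78/(0.066−0.0153) = 173.1755
P₀ = V_6/(1+r)^6 = 173.1755/(1+0.066)^6 = 118.0167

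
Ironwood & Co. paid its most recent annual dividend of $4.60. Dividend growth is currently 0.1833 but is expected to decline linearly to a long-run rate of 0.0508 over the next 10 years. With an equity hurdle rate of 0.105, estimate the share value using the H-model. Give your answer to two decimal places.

$145.41

H-model: P₀ = D₀[(1+g_L) + H(g_S−g_L)]/(r−g_L), with H = 10/2 = 5.
P₀ = 4.60 × [(1+0.0508) + 5×(0.1833−0.0508)] / (0.105−0.0508)
   = 4.60 × 1.7133 / 0.0542 = 145.4092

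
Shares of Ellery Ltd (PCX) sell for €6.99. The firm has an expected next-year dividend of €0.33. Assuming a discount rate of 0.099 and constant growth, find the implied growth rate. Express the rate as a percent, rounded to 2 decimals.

From P₀ = D₁/(r − g), the implied growth is g = r − D₁/P₀.
g = 0.099 − 0.33/6.99 = 0.099 − 0.04721 = 0.05179

5.18%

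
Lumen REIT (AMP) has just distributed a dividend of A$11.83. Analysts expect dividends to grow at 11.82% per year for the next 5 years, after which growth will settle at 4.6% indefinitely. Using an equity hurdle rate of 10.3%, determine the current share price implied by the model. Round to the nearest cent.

Two-stage DDM. Project D₁…D_5 at 0.1182, terminal growth 0.046, discount at r = 0.103.
D_1 = 13.2283
D_2 = 14.7919
D_3 = 16.5403
D_4 = 18.4954
D_5 = 20.6815
Terminal value at t=5: TV = D_6/(r−g) = 21.6329/(0.103−0.046) = 379.5238
P₀ = 13.2283/(1+0.103)^1 + 14.7919/(1+0.103)^2 + 16.5403/(1+0.103)^3 + 18.4954/(1+0.103)^4 + 20.6815/(1+0.103)^5 + 379.5238/(1+0.103)^5 = 294.1078

A$294.11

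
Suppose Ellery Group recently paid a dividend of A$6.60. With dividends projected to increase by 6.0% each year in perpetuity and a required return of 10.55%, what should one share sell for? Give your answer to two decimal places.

Gordon growth model: P₀ = D₁/(r − g). D₁ = 6.60 × (1 + 0.06) = 6.9960.
P₀ = 6.9960 / (0.1055 − 0.06) = 6.9960 / 0.0455 = 153.7582

A$153.76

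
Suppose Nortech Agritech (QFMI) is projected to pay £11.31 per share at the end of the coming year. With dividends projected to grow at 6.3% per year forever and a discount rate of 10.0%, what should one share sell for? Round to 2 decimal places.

£305.68

Gordon growth model: P₀ = D₁/(r − g), with D₁ = 11.31 given directly.
P₀ = 11.3100 / (0.1 − 0.063) = 11.3100 / 0.037 = 305.6757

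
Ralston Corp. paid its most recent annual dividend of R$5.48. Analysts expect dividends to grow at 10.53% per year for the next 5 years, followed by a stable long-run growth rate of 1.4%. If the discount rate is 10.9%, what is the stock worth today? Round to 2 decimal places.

Two-stage DDM. Project D₁…D_5 at 0.1053, terminal growth 0.014, discount at r = 0.109.
D_1 = 6.0570
D_2 = 6.6949
D_3 = 7.3998
D_4 = 8.1790
D_5 = 9.0403
Terminal value at t=5: TV = D_6/(r−g) = 9.1668/(0.109−0.014) = 96.4930
P₀ = 6.0570/(1+0.109)^1 + 6.6949/(1+0.109)^2 + 7.3998/(1+0.109)^3 + 8.1790/(1+0.109)^4 + 9.0403/(1+0.109)^5 + 96.4930/(1+0.109)^5 = 84.6495

R$84.65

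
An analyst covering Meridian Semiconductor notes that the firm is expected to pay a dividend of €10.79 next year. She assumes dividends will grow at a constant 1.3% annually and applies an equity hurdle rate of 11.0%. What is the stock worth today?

€111.24

Gordon growth model: P₀ = D₁/(r − g), with D₁ = 10.79 given directly.
P₀ = 10.7900 / (0.11 − 0.013) = 10.7900 / 0.097 = 111.2371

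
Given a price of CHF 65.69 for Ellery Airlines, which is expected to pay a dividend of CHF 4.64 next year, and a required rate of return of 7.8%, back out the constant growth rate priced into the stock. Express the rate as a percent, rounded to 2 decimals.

0.74%

From P₀ = D₁/(r − g), the implied growth is g = r − D₁/P₀.
g = 0.078 − 4.64/65.69 = 0.078 − 0.07063 = 0.00737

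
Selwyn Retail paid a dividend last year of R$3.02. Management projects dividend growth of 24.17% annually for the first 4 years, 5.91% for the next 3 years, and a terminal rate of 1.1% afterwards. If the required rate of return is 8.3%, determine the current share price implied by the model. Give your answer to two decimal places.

Three-stage DDM. Project D₁…D_7; terminal Gordon value at t=7 with g = 0.011; discount at r = 0.083.
D_1 = 3.7499
D_2 = 4.6563
D_3 = 5.7817
D_4 = 7.1792
D_5 = 7.6034
D_6 = 8.0528
D_7 = 8.5287
TV_7 = 8.6226/(0.083−0.011) = 119.7576
P₀ = Σ Dₜ/(1+r)ᵗ + TV_7/(1+r)^7 = 100.7116

R$100.71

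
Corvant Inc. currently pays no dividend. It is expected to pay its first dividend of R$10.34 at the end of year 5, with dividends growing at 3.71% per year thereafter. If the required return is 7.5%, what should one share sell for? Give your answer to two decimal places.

Deferred-dividend DDM. At t=4 the remaining stream is a growing perpetuity with first payment D_5 = 10.34.
V_4 = D_5/(r−g) = 10.34/(0.075−0.0371) = 272.8232
P₀ = V_4/(1+r)^4 = 272.8232/(1+0.075)^4 = 204.2902

R$204.29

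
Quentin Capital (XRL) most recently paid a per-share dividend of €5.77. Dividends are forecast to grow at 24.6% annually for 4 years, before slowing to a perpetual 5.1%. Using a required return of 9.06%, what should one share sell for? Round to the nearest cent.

Two-stage DDM. Project D₁…D_4 at 0.246, terminal growth 0.051, discount at r = 0.0906.
D_1 = 7.1894
D_2 = 8.9580
D_3 = 11.1617
D_4 = 13.9075
Terminal value at t=4: TV = D_5/(r−g) = 14.6167/(0.0906−0.051) = 369.1097
P₀ = 7.1894/(1+0.0906)^1 + 8.9580/(1+0.0906)^2 + 11.1617/(1+0.0906)^3 + 13.9075/(1+0.0906)^4 + 369.1097/(1+0.0906)^4 = 293.4707

€293.47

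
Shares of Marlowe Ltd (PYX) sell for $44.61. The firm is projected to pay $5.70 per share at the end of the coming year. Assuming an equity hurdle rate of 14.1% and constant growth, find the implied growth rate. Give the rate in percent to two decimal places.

From P₀ = D₁/(r − g), the implied growth is g = r − D₁/P₀.
g = 0.141 − 5.70/44.61 = 0.141 − 0.12777 = 0.01323

1.32%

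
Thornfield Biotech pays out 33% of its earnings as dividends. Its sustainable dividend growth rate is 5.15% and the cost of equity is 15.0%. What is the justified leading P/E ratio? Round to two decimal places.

3.35

Justified leading P/E = b/(r−g) = 0.33/(0.15−0.0515) = 3.3503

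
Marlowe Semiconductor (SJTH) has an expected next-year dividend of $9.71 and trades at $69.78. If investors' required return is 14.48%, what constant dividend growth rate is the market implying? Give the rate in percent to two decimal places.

0.56%

From P₀ = D₁/(r − g), the implied growth is g = r − D₁/P₀.
g = 0.1448 − 9.71/69.78 = 0.1448 − 0.13915 = 0.00565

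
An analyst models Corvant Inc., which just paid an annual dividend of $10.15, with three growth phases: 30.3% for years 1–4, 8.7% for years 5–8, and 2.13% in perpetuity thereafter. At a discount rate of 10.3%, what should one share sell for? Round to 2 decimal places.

$371.97

Three-stage DDM. Project D₁…D_8; terminal Gordon value at t=8 with g = 0.0213; discount at r = 0.103.
D_1 = 13.2255
D_2 = 17.2328
D_3 = 22.4543
D_4 = 29.2579
D_5 = 31.8034
D_6 = 34.5703
D_7 = 37.5779
D_8 = 40.8472
TV_8 = 41.7172/(0.103−0.0213) = 510.6145
P₀ = Σ Dₜ/(1+r)ᵗ + TV_8/(1+r)^8 = 371.9685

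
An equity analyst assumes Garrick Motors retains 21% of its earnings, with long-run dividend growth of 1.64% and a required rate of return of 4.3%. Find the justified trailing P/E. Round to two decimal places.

Payout ratio b = 1 − 0.21 = 0.79.
Justified trailing P/E = b(1+g)/(r−g) = 0.79×(1+0.0164)/(0.043−0.0164) = 30.1863

30.19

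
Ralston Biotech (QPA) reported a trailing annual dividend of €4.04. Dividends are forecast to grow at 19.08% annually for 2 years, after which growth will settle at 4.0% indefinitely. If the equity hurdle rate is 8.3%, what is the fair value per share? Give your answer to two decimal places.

Two-stage DDM. Project D₁…D_2 at 0.1908, terminal growth 0.04, discount at r = 0.083.
D_1 = 4.8108
D_2 = 5.7287
Terminal value at t=2: TV = D_3/(r−g) = 5.9579/(0.083−0.04) = 138.5555
P₀ = 4.8108/(1+0.083)^1 + 5.7287/(1+0.083)^2 + 138.5555/(1+0.083)^2 = 127.4583

€127.46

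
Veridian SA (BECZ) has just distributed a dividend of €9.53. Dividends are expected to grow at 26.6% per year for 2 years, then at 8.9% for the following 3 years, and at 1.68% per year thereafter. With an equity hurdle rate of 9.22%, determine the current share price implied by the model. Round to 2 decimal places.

€233.20

Three-stage DDM. Project D₁…D_5; terminal Gordon value at t=5 with g = 0.0168; discount at r = 0.0922.
D_1 = 12.0650
D_2 = 15.2743
D_3 = 16.6337
D_4 = 18.1141
D_5 = 19.7262
TV_5 = 20.0576/(0.0922−0.0168) = 266.0162
P₀ = Σ Dₜ/(1+r)ᵗ + TV_5/(1+r)^5 = 233.1971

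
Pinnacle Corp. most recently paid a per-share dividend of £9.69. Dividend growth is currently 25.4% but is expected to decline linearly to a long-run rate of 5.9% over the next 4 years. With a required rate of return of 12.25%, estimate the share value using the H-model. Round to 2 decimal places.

H-model: P₀ = D₀[(1+g_L) + H(g_S−g_L)]/(r−g_L), with H = 4/2 = 2.
P₀ = 9.69 × [(1+0.059) + 2×(0.254−0.059)] / (0.1225−0.059)
   = 9.69 × 1.4490 / 0.0635 = 221.1151

£221.12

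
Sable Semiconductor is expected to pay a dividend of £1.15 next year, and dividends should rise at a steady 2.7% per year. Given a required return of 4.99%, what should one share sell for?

£50.22

Gordon growth model: P₀ = D₁/(r − g), with D₁ = 1.15 given directly.
P₀ = 1.1500 / (0.0499 − 0.027) = 1.1500 / 0.0229 = 50.2183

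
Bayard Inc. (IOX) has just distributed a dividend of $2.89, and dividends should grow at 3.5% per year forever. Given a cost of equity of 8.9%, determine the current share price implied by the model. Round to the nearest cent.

Gordon growth model: P₀ = D₁/(r − g). D₁ = 2.89 × (1 + 0.035) = 2.9911.
P₀ = 2.9911 / (0.089 − 0.035) = 2.9911 / 0.054 = 55.3917

$55.39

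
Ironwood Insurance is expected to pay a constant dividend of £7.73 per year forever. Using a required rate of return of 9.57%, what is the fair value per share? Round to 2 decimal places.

Zero-growth DDM (perpetuity): P₀ = D/r = 7.73 / 0.0957 = 80.7732

£80.77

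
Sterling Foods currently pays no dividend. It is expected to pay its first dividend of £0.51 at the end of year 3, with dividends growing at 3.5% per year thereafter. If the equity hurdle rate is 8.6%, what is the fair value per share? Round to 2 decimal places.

£8.48

Deferred-dividend DDM. At t=2 the remaining stream is a growing perpetuity with first payment D_3 = 0.51.
V_2 = D_3/(r−g) = 0.51/(0.086−0.035) = 10.0000
P₀ = V_2/(1+r)^2 = 10.0000/(1+0.086)^2 = 8.4789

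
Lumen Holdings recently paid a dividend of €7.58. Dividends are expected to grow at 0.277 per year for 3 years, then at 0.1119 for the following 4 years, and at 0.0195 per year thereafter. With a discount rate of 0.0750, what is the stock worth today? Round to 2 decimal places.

€354.89

Three-stage DDM. Project D₁…D_7; terminal Gordon value at t=7 with g = 0.0195; discount at r = 0.075.
D_1 = 9.6797
D_2 = 12.3609
D_3 = 15.7849
D_4 = 17.5512
D_5 = 19.5152
D_6 = 21.6990
D_7 = 24.1271
TV_7 = 24.5976/(0.075−0.0195) = 443.1993
P₀ = Σ Dₜ/(1+r)ᵗ + TV_7/(1+r)^7 = 354.8861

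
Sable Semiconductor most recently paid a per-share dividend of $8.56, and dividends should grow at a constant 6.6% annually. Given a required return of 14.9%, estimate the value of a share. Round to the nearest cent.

$109.94

Gordon growth model: P₀ = D₁/(r − g). D₁ = 8.56 × (1 + 0.066) = 9.1250.
P₀ = 9.1250 / (0.149 − 0.066) = 9.1250 / 0.083 = 109.9393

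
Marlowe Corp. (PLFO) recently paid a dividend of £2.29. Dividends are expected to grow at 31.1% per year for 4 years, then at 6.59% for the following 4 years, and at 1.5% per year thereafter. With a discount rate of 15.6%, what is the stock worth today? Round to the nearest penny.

£44.80

Three-stage DDM. Project D₁…D_8; terminal Gordon value at t=8 with g = 0.015; discount at r = 0.156.
D_1 = 3.0022
D_2 = 3.9359
D_3 = 5.1599
D_4 = 6.7647
D_5 = 7.2105
D_6 = 7.6856
D_7 = 8.1921
D_8 = 8.7320
TV_8 = 8.8629/(0.156−0.015) = 62.8578
P₀ = Σ Dₜ/(1+r)ᵗ + TV_8/(1+r)^8 = 44.8020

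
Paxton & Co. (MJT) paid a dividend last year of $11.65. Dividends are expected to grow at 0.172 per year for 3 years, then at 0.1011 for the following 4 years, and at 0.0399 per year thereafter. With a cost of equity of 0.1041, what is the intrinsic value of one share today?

$318.05

Three-stage DDM. Project D₁…D_7; terminal Gordon value at t=7 with g = 0.0399; discount at r = 0.1041.
D_1 = 13.6538
D_2 = 16.0023
D_3 = 18.7546
D_4 = 20.6507
D_5 = 22.7385
D_6 = 25.0374
D_7 = 27.5687
TV_7 = 28.6687/(0.1041−0.0399) = 446.5523
P₀ = Σ Dₜ/(1+r)ᵗ + TV_7/(1+r)^7 = 318.0484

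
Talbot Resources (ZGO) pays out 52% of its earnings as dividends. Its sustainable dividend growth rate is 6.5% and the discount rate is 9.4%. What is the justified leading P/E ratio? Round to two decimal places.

17.93

Justified leading P/E = b/(r−g) = 0.52/(0.094−0.065) = 17.9310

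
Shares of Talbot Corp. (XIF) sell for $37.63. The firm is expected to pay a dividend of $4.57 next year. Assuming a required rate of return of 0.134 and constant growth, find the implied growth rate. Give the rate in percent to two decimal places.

1.26%

From P₀ = D₁/(r − g), the implied growth is g = r − D₁/P₀.
g = 0.134 − 4.57/37.63 = 0.134 − 0.12145 = 0.01255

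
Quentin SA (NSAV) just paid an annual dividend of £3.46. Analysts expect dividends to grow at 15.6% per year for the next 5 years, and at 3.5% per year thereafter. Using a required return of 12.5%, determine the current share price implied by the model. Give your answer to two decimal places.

£64.37

Two-stage DDM. Project D₁…D_5 at 0.156, terminal growth 0.035, discount at r = 0.125.
D_1 = 3.9998
D_2 = 4.6237
D_3 = 5.3450
D_4 = 6.1788
D_5 = 7.1427
Terminal value at t=5: TV = D_6/(r−g) = 7.3927/(0.125−0.035) = 82.1416
P₀ = 3.9998/(1+0.125)^1 + 4.6237/(1+0.125)^2 + 5.3450/(1+0.125)^3 + 6.1788/(1+0.125)^4 + 7.1427/(1+0.125)^5 + 82.1416/(1+0.125)^5 = 64.3665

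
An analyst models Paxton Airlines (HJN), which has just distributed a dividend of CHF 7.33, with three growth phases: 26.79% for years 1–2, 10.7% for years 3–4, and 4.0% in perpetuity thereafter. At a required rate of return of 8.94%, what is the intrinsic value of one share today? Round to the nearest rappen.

CHF 254.64

Three-stage DDM. Project D₁…D_4; terminal Gordon value at t=4 with g = 0.04; discount at r = 0.0894.
D_1 = 9.2937
D_2 = 11.7835
D_3 = 13.0443
D_4 = 14.4401
TV_4 = 15.0177/(0.0894−0.04) = 304.0014
P₀ = Σ Dₜ/(1+r)ᵗ + TV_4/(1+r)^4 = 254.6385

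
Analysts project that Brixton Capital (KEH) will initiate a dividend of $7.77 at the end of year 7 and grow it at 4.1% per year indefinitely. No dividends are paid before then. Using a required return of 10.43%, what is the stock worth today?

Deferred-dividend DDM. At t=6 the remaining stream is a growing perpetuity with first payment D_7 = 7.77.
V_6 = D_7/(r−g) = 7.77/(0.1043−0.041) = 122.7488
P₀ = V_6/(1+r)^6 = 122.7488/(1+0.1043)^6 = 67.6854

$67.69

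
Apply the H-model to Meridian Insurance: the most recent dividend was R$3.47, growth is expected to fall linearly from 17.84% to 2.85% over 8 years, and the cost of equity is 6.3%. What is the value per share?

H-model: P₀ = D₀[(1+g_L) + H(g_S−g_L)]/(r−g_L), with H = 8/2 = 4.
P₀ = 3.47 × [(1+0.0285) + 4×(0.1784−0.0285)] / (0.063−0.0285)
   = 3.47 × 1.6281 / 0.0345 = 163.7538

R$163.75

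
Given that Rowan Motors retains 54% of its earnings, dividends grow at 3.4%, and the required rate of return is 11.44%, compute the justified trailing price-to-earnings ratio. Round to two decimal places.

Payout ratio b = 1 − 0.54 = 0.46.
Justified trailing P/E = b(1+g)/(r−g) = 0.46×(1+0.034)/(0.1144−0.034) = 5.9159

5.92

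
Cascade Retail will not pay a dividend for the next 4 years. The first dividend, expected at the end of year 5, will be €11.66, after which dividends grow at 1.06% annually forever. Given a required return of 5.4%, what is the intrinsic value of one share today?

€217.69

Deferred-dividend DDM. At t=4 the remaining stream is a growing perpetuity with first payment D_5 = 11.66.
V_4 = D_5/(r−g) = 11.66/(0.054−0.0106) = 268.6636
P₀ = V_4/(1+r)^4 = 268.6636/(1+0.054)^4 = 217.6940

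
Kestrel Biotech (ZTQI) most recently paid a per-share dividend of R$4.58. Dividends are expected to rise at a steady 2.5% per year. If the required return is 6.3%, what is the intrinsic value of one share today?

R$123.54

Gordon growth model: P₀ = D₁/(r − g). D₁ = 4.58 × (1 + 0.025) = 4.6945.
P₀ = 4.6945 / (0.063 − 0.025) = 4.6945 / 0.038 = 123.5395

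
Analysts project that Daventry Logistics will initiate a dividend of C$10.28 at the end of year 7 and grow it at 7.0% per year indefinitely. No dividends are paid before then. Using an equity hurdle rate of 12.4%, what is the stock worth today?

C$94.41

Deferred-dividend DDM. At t=6 the remaining stream is a growing perpetuity with first payment D_7 = 10.28.
V_6 = D_7/(r−g) = 10.28/(0.124−0.07) = 190.3704
P₀ = V_6/(1+r)^6 = 190.3704/(1+0.124)^6 = 94.4064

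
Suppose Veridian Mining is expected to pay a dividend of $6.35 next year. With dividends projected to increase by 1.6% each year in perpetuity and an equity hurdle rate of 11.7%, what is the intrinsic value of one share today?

$62.87

Gordon growth model: P₀ = D₁/(r − g), with D₁ = 6.35 given directly.
P₀ = 6.3500 / (0.117 − 0.016) = 6.3500 / 0.101 = 62.8713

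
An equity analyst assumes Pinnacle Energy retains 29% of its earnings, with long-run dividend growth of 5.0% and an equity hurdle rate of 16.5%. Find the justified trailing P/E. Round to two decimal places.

Payout ratio b = 1 − 0.29 = 0.71.
Justified trailing P/E = b(1+g)/(r−g) = 0.71×(1+0.05)/(0.165−0.05) = 6.4826

6.48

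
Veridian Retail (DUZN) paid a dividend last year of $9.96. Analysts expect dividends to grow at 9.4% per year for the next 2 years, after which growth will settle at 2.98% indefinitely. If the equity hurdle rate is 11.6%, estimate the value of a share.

Two-stage DDM. Project D₁…D_2 at 0.094, terminal growth 0.0298, discount at r = 0.116.
D_1 = 10.8962
D_2 = 11.9205
Terminal value at t=2: TV = D_3/(r−g) = 12.2757/(0.116−0.0298) = 142.4097
P₀ = 10.8962/(1+0.116)^1 + 11.9205/(1+0.116)^2 + 142.4097/(1+0.116)^2 = 133.6783

$133.68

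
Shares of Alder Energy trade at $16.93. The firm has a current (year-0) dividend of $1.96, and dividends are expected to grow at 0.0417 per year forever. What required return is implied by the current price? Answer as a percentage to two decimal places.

Rearranging the constant-growth DDM: r = D₁/P₀ + g.
D₁ = 1.96 × (1 + 0.0417) = 2.0417.
r = 2.0417 / 16.93 + 0.0417 = 0.12060 + 0.0417 = 0.16230

16.23%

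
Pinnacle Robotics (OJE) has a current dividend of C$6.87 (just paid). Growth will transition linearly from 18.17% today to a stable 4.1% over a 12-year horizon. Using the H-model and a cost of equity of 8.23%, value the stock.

C$313.59

H-model: P₀ = D₀[(1+g_L) + H(g_S−g_L)]/(r−g_L), with H = 12/2 = 6.
P₀ = 6.87 × [(1+0.041) + 6×(0.1817−0.041)] / (0.0823−0.041)
   = 6.87 × 1.8852 / 0.0413 = 313.5914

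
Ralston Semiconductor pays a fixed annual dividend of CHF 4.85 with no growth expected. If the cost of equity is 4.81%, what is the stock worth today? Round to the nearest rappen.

Zero-growth DDM (perpetuity): P₀ = D/r = 4.85 / 0.0481 = 100.8316

CHF 100.83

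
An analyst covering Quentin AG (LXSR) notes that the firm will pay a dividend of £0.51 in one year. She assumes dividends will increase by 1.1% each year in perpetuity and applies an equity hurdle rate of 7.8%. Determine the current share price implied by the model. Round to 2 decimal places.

£7.61

Gordon growth model: P₀ = D₁/(r − g), with D₁ = 0.51 given directly.
P₀ = 0.5100 / (0.078 − 0.011) = 0.5100 / 0.067 = 7.6119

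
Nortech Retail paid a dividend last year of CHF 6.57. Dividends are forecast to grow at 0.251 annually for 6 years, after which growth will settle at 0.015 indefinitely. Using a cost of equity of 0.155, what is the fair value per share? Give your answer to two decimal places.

Two-stage DDM. Project D₁…D_6 at 0.251, terminal growth 0.015, discount at r = 0.155.
D_1 = 8.2191
D_2 = 10.2821
D_3 = 12.8629
D_4 = 16.0914
D_5 = 20.1304
D_6 = 25.1831
Terminal value at t=6: TV = D_7/(r−g) = 25.5608/(0.155−0.015) = 182.5775
P₀ = 8.2191/(1+0.155)^1 + 10.2821/(1+0.155)^2 + 12.8629/(1+0.155)^3 + 16.0914/(1+0.155)^4 + 20.1304/(1+0.155)^5 + 25.1831/(1+0.155)^6 + 182.5775/(1+0.155)^6 = 129.5202

CHF 129.52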